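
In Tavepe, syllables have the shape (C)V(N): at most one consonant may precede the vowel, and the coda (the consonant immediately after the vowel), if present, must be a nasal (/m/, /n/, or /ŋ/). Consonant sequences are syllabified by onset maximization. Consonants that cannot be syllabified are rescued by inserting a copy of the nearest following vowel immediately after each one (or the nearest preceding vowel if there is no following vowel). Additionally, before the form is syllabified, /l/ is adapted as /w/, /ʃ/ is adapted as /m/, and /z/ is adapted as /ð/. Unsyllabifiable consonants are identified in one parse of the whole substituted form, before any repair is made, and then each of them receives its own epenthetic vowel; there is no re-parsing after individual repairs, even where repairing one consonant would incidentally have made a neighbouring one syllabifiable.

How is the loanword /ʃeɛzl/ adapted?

Substitution: /ʃ/ → /m/, /z/ → /ð/, /l/ → /w/, giving /meɛðw/.
Under (C)V(N), the unsyllabifiable consonants are /ð/, /w/ (only a nasal (/m/, /n/, or /ŋ/) is licensed in coda position; onsets are limited to one consonant).
Each unlicensed consonant becomes the onset of a new syllable: /ð/ → /ðɛ/, /w/ → /wɛ/.

meɛðɛwɛ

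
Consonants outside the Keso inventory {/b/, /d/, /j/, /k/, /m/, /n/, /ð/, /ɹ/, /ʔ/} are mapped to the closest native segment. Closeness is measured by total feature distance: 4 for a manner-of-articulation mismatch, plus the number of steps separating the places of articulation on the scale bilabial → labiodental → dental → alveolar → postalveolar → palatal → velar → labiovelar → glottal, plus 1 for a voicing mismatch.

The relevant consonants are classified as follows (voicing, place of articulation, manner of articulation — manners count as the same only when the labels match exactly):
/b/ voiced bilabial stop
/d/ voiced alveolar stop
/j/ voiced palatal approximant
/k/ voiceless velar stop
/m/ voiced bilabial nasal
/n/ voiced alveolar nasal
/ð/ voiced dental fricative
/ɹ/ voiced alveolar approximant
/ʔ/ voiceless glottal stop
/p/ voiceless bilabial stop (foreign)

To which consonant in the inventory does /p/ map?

b

/b/ is closest: same manner (stop), place distance 0 (bilabial→bilabial), voicing differs (+1); total 1. Next closest is /d/ at distance 4.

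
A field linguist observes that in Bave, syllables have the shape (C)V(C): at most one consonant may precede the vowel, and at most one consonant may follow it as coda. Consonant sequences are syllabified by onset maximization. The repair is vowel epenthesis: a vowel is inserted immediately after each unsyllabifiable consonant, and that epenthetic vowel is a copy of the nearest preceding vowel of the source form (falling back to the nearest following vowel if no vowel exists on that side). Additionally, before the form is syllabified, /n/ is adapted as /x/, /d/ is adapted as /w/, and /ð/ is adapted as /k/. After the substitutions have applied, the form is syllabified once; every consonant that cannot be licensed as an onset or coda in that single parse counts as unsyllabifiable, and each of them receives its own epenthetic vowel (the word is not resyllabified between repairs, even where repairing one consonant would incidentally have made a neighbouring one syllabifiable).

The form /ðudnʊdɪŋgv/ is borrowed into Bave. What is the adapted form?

kuwxʊwɪŋgɪvɪ

Substitution: /ð/ → /k/, /d/ → /w/, /n/ → /x/, giving /kuwxʊwɪŋgv/.
Syllabifying with onset maximization leaves /g/, /v/ stranded (at most one coda consonant is licensed; onsets are limited to one consonant).
Inserting the epenthetic vowel yields /g/ → /gɪ/, /v/ → /vɪ/.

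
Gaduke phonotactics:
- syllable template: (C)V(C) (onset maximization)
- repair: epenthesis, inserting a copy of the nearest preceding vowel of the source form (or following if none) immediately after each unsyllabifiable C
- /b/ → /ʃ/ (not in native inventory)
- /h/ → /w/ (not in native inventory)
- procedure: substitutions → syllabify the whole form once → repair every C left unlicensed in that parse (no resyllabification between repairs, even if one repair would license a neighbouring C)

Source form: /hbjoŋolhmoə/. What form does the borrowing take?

woʃojoŋolwomoə

Substitution: /h/ → /w/, /b/ → /ʃ/, giving /wʃjoŋolwmoə/.
Syllabifying with onset maximization leaves /w/, /ʃ/, /w/ stranded (at most one coda consonant is licensed; onsets are limited to one consonant).
Inserting the epenthetic vowel yields /w/ → /wo/, /ʃ/ → /ʃo/, /w/ → /wo/.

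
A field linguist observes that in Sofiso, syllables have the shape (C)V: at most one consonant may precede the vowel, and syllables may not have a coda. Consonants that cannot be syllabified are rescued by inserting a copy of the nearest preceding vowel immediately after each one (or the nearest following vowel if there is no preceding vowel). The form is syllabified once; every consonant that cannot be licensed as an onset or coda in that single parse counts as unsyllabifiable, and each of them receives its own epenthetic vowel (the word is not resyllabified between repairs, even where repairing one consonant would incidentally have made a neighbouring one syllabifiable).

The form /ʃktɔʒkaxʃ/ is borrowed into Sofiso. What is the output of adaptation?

ʃɔkɔtɔʒɔkaxaʃa

Under (C)V, the unsyllabifiable consonants are /ʃ/, /k/, /ʒ/, /x/, /ʃ/ (no codas are permitted; onsets are limited to one consonant).
Each unlicensed consonant becomes the onset of a new syllable: /ʃ/ → /ʃɔ/, /k/ → /kɔ/, /ʒ/ → /ʒɔ/, /x/ → /xa/, /ʃ/ → /ʃa/.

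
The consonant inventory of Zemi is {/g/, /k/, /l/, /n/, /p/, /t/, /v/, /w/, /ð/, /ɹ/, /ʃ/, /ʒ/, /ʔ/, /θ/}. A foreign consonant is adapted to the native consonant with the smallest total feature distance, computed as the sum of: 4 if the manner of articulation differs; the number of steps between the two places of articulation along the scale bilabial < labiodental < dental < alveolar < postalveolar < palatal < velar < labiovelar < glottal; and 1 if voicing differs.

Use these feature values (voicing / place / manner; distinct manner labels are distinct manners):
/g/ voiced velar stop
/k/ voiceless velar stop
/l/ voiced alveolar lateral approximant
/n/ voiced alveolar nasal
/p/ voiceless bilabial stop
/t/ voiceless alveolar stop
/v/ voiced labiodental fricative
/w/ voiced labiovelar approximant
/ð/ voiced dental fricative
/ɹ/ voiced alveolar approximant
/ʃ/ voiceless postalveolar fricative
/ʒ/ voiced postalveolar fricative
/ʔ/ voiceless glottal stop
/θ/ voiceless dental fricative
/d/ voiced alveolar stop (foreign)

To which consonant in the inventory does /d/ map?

/t/ is closest: same manner (stop), place distance 0 (alveolar→alveolar), voicing differs (+1); total 1. Next closest is /g/ at distance 3.

t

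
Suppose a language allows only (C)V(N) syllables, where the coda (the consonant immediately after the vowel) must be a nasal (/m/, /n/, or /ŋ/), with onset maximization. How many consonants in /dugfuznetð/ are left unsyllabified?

4

Under (C)V(N), the unsyllabifiable consonants are /g/, /z/, /t/, /ð/ (only a nasal (/m/, /n/, or /ŋ/) is licensed in coda position; onsets are limited to one consonant).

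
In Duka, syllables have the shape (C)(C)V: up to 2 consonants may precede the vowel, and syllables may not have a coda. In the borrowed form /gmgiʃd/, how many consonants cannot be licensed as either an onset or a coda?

3

The consonants /g/, /ʃ/, /d/ cannot be parsed into a legal (C)(C)V syllable (no codas are permitted; onsets may contain at most 2 consonants).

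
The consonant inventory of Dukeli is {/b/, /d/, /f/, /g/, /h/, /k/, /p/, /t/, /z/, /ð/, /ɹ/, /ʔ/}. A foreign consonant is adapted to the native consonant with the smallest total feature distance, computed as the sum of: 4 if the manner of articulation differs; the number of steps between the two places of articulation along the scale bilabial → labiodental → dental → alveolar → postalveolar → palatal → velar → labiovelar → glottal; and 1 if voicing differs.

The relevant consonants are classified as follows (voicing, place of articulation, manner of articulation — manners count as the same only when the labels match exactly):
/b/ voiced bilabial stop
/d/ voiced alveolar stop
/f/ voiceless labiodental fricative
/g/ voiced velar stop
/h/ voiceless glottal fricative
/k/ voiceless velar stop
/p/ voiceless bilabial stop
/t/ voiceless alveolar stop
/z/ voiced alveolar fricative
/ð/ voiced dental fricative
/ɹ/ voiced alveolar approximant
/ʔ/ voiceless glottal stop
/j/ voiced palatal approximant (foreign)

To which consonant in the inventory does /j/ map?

ɹ

/ɹ/ is closest: same manner (approximant), place distance 2 (palatal→alveolar), same voicing; total 2. Next closest is /g/ at distance 5.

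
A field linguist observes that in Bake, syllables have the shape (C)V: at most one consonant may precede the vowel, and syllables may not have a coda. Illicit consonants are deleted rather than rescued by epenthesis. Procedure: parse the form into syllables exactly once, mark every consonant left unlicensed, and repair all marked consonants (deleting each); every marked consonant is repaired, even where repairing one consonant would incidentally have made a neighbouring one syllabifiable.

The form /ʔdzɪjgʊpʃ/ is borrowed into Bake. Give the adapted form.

zɪgʊ

The consonants /ʔ/, /d/, /j/, /p/, /ʃ/ cannot be parsed into a legal (C)V syllable (no codas are permitted; onsets are limited to one consonant).
Deletion applies to /ʔ/, /d/, /j/, /p/, /ʃ/.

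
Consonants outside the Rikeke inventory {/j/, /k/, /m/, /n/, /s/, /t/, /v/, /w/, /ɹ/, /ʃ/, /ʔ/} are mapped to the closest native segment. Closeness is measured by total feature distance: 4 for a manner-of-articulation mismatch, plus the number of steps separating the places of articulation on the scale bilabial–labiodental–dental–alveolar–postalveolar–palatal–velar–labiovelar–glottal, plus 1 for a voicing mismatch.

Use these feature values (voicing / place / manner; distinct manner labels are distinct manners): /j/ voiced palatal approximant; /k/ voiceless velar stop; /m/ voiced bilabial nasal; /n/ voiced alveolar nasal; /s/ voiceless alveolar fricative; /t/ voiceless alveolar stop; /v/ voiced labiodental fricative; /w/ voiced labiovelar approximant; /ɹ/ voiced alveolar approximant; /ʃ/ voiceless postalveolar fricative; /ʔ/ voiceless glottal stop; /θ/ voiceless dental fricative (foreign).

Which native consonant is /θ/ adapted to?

/s/ is closest: same manner (fricative), place distance 1 (dental→alveolar), same voicing; total 1. Next closest is /v/ at distance 2.

s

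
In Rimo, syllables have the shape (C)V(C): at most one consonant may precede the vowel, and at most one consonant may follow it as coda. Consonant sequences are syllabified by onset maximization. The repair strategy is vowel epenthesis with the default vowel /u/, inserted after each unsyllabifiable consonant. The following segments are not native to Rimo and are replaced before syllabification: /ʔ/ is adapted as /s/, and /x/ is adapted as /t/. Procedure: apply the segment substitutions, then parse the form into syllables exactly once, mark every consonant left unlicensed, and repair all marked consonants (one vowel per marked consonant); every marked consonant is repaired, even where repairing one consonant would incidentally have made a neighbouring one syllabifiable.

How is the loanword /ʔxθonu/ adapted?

sutuθonu

Substitution: /ʔ/ → /s/, /x/ → /t/, giving /stθonu/.
Syllabifying with onset maximization leaves /s/, /t/ stranded (at most one coda consonant is licensed; onsets are limited to one consonant).
Inserting the epenthetic vowel yields /s/ → /su/, /t/ → /tu/.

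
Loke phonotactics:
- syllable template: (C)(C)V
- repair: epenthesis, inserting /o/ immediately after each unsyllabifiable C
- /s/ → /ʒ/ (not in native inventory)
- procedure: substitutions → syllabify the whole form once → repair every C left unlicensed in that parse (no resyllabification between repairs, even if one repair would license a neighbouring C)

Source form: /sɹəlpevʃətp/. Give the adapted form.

ʒɹəlpevʃətopo

Substitution: /s/ → /ʒ/, giving /ʒɹəlpevʃətp/.
Under (C)(C)V, the unsyllabifiable consonants are /t/, /p/ (no codas are permitted; onsets may contain at most 2 consonants).
Each unlicensed consonant becomes the onset of a new syllable: /t/ → /to/, /p/ → /po/.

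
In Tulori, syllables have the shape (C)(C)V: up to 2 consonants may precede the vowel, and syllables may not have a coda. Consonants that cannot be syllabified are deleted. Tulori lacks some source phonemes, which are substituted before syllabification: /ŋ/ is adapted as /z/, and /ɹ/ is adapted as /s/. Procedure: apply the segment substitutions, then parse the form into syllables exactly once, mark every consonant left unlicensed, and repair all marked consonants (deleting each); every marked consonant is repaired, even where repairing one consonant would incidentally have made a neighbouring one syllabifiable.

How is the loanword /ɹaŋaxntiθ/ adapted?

Substitution: /ɹ/ → /s/, /ŋ/ → /z/, giving /sazaxntiθ/.
The consonants /x/, /θ/ cannot be parsed into a legal (C)(C)V syllable (no codas are permitted; onsets may contain at most 2 consonants).
Deleting the stranded consonants removes /x/, /θ/.

sazanti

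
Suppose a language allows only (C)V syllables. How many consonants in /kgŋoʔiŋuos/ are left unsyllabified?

The consonants /k/, /g/, /s/ cannot be parsed into a legal (C)V syllable (no codas are permitted; onsets are limited to one consonant).

3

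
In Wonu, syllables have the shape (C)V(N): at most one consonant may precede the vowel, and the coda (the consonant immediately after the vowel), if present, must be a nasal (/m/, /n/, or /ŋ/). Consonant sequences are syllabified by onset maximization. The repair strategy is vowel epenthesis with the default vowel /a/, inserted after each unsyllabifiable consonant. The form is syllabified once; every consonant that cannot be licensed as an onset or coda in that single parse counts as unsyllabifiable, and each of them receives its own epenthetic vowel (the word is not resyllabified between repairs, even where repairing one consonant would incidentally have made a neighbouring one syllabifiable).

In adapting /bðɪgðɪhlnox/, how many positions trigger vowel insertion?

5

The unsyllabifiable consonants are /b/, /g/, /h/, /l/, /x/; each receives one epenthetic vowel.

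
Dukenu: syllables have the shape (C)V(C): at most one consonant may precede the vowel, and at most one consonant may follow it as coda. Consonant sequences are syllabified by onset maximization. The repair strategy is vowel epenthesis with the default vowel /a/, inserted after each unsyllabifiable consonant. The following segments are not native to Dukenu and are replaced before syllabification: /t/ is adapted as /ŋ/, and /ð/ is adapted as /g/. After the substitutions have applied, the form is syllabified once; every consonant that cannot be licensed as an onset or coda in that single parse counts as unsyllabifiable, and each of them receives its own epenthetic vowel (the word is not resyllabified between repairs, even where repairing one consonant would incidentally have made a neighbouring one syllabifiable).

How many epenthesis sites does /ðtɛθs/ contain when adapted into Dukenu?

2

After substitution the input is /gŋɛθs/.
The unsyllabifiable consonants are /g/, /s/; each receives one epenthetic vowel.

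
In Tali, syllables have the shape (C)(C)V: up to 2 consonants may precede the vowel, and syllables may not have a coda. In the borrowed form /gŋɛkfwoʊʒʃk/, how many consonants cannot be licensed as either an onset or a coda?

4

Under (C)(C)V, the unsyllabifiable consonants are /k/, /ʒ/, /ʃ/, /k/ (no codas are permitted; onsets may contain at most 2 consonants).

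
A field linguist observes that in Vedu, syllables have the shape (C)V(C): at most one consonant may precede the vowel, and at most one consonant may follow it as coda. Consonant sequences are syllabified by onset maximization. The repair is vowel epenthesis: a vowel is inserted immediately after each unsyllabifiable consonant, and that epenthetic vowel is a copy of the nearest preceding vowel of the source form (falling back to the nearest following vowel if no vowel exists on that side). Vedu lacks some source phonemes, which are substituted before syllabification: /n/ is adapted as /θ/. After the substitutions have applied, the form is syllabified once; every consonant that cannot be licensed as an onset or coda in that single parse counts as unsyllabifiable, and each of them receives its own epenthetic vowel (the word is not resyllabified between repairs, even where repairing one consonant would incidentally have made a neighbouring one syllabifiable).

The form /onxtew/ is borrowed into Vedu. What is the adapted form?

oθxotew

Substitution: /n/ → /θ/, giving /oθxtew/.
The consonants /x/ cannot be parsed into a legal (C)V(C) syllable (at most one coda consonant is licensed; onsets are limited to one consonant).
Inserting the epenthetic vowel yields /x/ → /xo/.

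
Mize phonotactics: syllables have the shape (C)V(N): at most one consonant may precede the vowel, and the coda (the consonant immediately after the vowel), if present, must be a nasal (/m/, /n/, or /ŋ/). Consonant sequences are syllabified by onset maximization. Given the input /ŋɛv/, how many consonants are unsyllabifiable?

The consonants /v/ cannot be parsed into a legal (C)V(N) syllable (only a nasal (/m/, /n/, or /ŋ/) is licensed in coda position; onsets are limited to one consonant).

1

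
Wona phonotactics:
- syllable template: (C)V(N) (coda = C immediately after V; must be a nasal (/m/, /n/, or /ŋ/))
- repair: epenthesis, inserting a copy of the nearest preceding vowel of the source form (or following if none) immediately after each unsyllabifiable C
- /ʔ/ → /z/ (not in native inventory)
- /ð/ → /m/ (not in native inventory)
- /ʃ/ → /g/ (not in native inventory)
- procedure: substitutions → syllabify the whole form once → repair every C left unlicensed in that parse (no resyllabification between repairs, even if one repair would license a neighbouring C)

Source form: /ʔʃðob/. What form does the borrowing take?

Substitution: /ʔ/ → /z/, /ʃ/ → /g/, /ð/ → /m/, giving /zgmob/.
Under (C)V(N), the unsyllabifiable consonants are /z/, /g/, /b/ (only a nasal (/m/, /n/, or /ŋ/) is licensed in coda position; onsets are limited to one consonant).
Each unlicensed consonant becomes the onset of a new syllable: /z/ → /zo/, /g/ → /go/, /b/ → /bo/.

zogomobo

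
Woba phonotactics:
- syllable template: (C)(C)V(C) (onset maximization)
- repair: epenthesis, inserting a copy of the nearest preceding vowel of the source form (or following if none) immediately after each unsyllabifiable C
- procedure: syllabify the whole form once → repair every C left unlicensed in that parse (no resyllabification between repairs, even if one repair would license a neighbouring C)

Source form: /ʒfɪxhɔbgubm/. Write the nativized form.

ʒfɪxhɔbgubmu

Syllabifying with onset maximization leaves /m/ stranded (at most one coda consonant is licensed; onsets may contain at most 2 consonants).
Inserting the epenthetic vowel yields /m/ → /mu/.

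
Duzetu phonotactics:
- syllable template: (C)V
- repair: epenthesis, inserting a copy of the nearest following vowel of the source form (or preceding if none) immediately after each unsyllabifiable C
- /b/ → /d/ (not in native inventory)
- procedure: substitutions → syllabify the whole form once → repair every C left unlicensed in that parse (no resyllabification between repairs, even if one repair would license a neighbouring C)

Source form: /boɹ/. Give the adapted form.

Substitution: /b/ → /d/, giving /doɹ/.
Syllabifying with onset maximization leaves /ɹ/ stranded (no codas are permitted; onsets are limited to one consonant).
Each unlicensed consonant becomes the onset of a new syllable: /ɹ/ → /ɹo/.

doɹo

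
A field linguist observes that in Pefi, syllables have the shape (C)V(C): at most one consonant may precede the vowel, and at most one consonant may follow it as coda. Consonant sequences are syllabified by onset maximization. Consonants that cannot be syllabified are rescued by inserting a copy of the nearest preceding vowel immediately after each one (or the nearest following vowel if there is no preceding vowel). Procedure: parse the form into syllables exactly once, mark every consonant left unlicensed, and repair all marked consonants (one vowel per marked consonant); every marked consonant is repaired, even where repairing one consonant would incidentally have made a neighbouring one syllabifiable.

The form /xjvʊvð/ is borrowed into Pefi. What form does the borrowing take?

The consonants /x/, /j/, /ð/ cannot be parsed into a legal (C)V(C) syllable (at most one coda consonant is licensed; onsets are limited to one consonant).
Epenthesis after each stranded consonant: /x/ → /xʊ/, /j/ → /jʊ/, /ð/ → /ðʊ/.

xʊjʊvʊvðʊ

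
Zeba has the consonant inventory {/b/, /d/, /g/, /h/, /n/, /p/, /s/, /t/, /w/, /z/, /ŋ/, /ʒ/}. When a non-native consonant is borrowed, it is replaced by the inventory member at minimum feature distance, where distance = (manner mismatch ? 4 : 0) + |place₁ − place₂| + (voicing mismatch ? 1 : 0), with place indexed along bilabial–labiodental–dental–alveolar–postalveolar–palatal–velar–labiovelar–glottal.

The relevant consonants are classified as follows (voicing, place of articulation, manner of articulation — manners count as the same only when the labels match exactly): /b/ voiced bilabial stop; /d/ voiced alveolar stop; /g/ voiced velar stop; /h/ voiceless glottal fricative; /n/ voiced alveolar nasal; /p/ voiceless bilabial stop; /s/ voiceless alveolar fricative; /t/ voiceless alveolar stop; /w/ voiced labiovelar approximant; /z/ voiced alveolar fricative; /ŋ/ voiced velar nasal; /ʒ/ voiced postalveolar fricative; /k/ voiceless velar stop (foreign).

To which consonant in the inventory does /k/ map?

/g/ is closest: same manner (stop), place distance 0 (velar→velar), voicing differs (+1); total 1. Next closest is /t/ at distance 3.

g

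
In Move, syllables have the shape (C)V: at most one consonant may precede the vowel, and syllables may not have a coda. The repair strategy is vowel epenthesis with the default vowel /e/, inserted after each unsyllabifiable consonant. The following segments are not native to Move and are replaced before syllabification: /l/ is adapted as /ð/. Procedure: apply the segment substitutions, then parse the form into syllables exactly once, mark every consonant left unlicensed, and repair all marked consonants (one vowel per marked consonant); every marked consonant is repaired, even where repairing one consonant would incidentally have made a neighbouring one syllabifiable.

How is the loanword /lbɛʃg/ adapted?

ðebɛʃege

Substitution: /l/ → /ð/, giving /ðbɛʃg/.
Under (C)V, the unsyllabifiable consonants are /ð/, /ʃ/, /g/ (no codas are permitted; onsets are limited to one consonant).
Each unlicensed consonant becomes the onset of a new syllable: /ð/ → /ðe/, /ʃ/ → /ʃe/, /g/ → /ge/.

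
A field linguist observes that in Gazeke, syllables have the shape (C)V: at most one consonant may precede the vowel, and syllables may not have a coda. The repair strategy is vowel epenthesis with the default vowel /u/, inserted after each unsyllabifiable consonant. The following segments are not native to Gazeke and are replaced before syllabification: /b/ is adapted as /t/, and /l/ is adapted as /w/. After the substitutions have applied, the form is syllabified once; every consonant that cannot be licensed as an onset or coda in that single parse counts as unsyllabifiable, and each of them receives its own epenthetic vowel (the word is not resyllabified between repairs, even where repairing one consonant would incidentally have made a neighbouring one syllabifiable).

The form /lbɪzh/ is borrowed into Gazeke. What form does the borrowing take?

Substitution: /l/ → /w/, /b/ → /t/, giving /wtɪzh/.
Under (C)V, the unsyllabifiable consonants are /w/, /z/, /h/ (no codas are permitted; onsets are limited to one consonant).
Epenthesis after each stranded consonant: /w/ → /wu/, /z/ → /zu/, /h/ → /hu/.

wutɪzuhu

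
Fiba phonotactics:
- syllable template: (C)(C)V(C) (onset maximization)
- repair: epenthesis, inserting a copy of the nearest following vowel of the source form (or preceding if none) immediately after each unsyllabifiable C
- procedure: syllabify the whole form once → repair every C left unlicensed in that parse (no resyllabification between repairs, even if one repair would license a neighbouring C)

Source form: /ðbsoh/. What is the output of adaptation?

Under (C)(C)V(C), the unsyllabifiable consonants are /ð/ (at most one coda consonant is licensed; onsets may contain at most 2 consonants).
Each unlicensed consonant becomes the onset of a new syllable: /ð/ → /ðo/.

ðobsoh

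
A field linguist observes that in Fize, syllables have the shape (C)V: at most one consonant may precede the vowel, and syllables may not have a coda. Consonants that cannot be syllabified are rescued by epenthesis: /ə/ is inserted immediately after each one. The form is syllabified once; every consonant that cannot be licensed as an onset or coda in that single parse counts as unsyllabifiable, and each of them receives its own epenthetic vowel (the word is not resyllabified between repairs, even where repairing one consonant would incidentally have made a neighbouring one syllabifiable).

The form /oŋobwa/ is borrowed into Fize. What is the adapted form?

oŋobəwa

Under (C)V, the unsyllabifiable consonants are /b/ (no codas are permitted; onsets are limited to one consonant).
Epenthesis after each stranded consonant: /b/ → /bə/.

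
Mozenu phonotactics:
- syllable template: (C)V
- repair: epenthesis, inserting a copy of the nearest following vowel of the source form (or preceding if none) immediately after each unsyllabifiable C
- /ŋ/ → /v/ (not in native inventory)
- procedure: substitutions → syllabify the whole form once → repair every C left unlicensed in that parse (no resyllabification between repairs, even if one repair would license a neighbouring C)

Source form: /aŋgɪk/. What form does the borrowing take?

avɪgɪkɪ

Substitution: /ŋ/ → /v/, giving /avgɪk/.
Under (C)V, the unsyllabifiable consonants are /v/, /k/ (no codas are permitted; onsets are limited to one consonant).
Each unlicensed consonant becomes the onset of a new syllable: /v/ → /vɪ/, /k/ → /kɪ/.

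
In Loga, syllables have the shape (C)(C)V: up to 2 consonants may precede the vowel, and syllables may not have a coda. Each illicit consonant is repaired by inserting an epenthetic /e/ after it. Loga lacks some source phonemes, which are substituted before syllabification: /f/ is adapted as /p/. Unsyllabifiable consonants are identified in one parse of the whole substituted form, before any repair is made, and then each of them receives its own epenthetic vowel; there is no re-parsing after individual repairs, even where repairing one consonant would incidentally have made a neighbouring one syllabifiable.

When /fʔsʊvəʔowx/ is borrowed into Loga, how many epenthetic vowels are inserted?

3

After substitution the input is /pʔsʊvəʔowx/.
The unsyllabifiable consonants are /p/, /w/, /x/; each receives one epenthetic vowel.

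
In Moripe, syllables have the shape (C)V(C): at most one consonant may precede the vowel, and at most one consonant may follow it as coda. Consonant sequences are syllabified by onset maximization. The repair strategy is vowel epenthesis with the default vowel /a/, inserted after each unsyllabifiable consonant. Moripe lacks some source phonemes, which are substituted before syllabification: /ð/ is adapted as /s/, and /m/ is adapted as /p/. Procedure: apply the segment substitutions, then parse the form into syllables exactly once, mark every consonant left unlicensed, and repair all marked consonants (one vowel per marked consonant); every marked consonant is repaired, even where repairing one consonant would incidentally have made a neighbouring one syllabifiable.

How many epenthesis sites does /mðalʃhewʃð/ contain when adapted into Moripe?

4

After substitution the input is /psalʃhewʃs/.
The unsyllabifiable consonants are /p/, /ʃ/, /ʃ/, /s/; each receives one epenthetic vowel.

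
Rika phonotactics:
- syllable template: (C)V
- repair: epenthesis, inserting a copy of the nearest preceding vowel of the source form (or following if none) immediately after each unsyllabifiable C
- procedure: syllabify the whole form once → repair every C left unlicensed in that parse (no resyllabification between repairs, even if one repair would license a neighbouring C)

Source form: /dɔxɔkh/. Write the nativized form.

dɔxɔkɔhɔ

Under (C)V, the unsyllabifiable consonants are /k/, /h/ (no codas are permitted; onsets are limited to one consonant).
Epenthesis after each stranded consonant: /k/ → /kɔ/, /h/ → /hɔ/.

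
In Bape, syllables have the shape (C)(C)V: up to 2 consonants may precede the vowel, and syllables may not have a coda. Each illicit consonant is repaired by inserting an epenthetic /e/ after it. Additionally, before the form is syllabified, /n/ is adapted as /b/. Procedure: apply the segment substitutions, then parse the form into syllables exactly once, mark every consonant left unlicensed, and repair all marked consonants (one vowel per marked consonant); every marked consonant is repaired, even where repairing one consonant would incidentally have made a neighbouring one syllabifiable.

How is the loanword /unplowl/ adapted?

ubeplowele

Substitution: /n/ → /b/, giving /ubplowl/.
The consonants /b/, /w/, /l/ cannot be parsed into a legal (C)(C)V syllable (no codas are permitted; onsets may contain at most 2 consonants).
Epenthesis after each stranded consonant: /b/ → /be/, /w/ → /we/, /l/ → /le/.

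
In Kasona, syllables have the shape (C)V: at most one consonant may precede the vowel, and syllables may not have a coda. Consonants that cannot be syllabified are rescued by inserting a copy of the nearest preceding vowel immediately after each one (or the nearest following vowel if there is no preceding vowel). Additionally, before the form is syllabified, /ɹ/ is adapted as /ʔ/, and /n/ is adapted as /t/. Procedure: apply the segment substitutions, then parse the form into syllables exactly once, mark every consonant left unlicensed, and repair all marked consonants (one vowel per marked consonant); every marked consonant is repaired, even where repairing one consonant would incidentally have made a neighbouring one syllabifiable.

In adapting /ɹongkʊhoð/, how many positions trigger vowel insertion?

3

After substitution the input is /ʔotgkʊhoð/.
The unsyllabifiable consonants are /t/, /g/, /ð/; each receives one epenthetic vowel.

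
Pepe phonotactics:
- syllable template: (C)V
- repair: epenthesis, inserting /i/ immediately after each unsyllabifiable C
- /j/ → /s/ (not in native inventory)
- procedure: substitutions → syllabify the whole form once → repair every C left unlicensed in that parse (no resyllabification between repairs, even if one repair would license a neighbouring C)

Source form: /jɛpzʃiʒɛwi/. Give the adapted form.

Substitution: /j/ → /s/, giving /sɛpzʃiʒɛwi/.
The consonants /p/, /z/ cannot be parsed into a legal (C)V syllable (no codas are permitted; onsets are limited to one consonant).
Each unlicensed consonant becomes the onset of a new syllable: /p/ → /pi/, /z/ → /zi/.

sɛpiziʃiʒɛwi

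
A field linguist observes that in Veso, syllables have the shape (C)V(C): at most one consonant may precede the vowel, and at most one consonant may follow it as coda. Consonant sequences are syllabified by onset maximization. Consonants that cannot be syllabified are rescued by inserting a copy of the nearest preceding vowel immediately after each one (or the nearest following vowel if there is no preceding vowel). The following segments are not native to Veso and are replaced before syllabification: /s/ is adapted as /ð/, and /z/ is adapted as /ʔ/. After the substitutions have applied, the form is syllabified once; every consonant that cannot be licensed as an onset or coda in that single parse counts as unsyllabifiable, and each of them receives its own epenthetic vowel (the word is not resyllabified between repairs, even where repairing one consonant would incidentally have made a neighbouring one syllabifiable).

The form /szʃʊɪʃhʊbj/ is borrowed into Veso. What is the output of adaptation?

Substitution: /s/ → /ð/, /z/ → /ʔ/, giving /ðʔʃʊɪʃhʊbj/.
Syllabifying with onset maximization leaves /ð/, /ʔ/, /j/ stranded (at most one coda consonant is licensed; onsets are limited to one consonant).
Inserting the epenthetic vowel yields /ð/ → /ðʊ/, /ʔ/ → /ʔʊ/, /j/ → /jʊ/.

ðʊʔʊʃʊɪʃhʊbjʊ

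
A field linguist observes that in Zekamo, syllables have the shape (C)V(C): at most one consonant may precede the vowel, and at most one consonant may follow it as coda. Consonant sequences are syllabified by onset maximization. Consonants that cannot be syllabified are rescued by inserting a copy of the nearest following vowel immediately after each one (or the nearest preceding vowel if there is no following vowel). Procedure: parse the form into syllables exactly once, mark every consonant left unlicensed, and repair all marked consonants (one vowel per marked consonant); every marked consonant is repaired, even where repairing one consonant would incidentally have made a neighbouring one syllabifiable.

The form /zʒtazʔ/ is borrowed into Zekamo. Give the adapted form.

zaʒatazʔa

Under (C)V(C), the unsyllabifiable consonants are /z/, /ʒ/, /ʔ/ (at most one coda consonant is licensed; onsets are limited to one consonant).
Epenthesis after each stranded consonant: /z/ → /za/, /ʒ/ → /ʒa/, /ʔ/ → /ʔa/.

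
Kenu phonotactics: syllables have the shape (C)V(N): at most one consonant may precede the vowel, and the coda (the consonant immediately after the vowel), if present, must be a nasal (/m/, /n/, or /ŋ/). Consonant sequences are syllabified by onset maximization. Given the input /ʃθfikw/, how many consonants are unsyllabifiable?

4

Syllabifying with onset maximization leaves /ʃ/, /θ/, /k/, /w/ stranded (only a nasal (/m/, /n/, or /ŋ/) is licensed in coda position; onsets are limited to one consonant).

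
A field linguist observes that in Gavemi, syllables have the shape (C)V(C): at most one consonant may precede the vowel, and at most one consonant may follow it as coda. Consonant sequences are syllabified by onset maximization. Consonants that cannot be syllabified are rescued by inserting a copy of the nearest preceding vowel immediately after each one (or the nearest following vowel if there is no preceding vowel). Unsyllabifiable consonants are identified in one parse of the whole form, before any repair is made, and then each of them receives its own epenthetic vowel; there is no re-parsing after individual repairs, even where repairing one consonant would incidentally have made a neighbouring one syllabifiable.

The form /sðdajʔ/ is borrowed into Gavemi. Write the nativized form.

saðadajʔa

Under (C)V(C), the unsyllabifiable consonants are /s/, /ð/, /ʔ/ (at most one coda consonant is licensed; onsets are limited to one consonant).
Inserting the epenthetic vowel yields /s/ → /sa/, /ð/ → /ða/, /ʔ/ → /ʔa/.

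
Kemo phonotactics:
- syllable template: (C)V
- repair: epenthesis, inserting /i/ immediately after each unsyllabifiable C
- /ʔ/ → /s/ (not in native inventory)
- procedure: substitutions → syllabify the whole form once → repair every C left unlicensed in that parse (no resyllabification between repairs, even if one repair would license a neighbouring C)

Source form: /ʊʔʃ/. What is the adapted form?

ʊsiʃi

Substitution: /ʔ/ → /s/, giving /ʊsʃ/.
Syllabifying with onset maximization leaves /s/, /ʃ/ stranded (no codas are permitted; onsets are limited to one consonant).
Epenthesis after each stranded consonant: /s/ → /si/, /ʃ/ → /ʃi/.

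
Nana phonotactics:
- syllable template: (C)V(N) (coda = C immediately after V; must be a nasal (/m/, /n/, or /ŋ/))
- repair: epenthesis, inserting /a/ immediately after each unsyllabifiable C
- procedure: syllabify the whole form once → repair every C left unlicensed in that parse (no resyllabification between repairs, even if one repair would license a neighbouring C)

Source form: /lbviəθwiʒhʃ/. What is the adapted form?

labaviəθawiʒahaʃa

Under (C)V(N), the unsyllabifiable consonants are /l/, /b/, /θ/, /ʒ/, /h/, /ʃ/ (only a nasal (/m/, /n/, or /ŋ/) is licensed in coda position; onsets are limited to one consonant).
Inserting the epenthetic vowel yields /l/ → /la/, /b/ → /ba/, /θ/ → /θa/, /ʒ/ → /ʒa/, /h/ → /ha/, /ʃ/ → /ʃa/.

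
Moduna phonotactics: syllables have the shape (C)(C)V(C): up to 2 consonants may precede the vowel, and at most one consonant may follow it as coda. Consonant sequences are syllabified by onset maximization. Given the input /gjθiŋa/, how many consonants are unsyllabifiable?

1

The consonants /g/ cannot be parsed into a legal (C)(C)V(C) syllable (at most one coda consonant is licensed; onsets may contain at most 2 consonants).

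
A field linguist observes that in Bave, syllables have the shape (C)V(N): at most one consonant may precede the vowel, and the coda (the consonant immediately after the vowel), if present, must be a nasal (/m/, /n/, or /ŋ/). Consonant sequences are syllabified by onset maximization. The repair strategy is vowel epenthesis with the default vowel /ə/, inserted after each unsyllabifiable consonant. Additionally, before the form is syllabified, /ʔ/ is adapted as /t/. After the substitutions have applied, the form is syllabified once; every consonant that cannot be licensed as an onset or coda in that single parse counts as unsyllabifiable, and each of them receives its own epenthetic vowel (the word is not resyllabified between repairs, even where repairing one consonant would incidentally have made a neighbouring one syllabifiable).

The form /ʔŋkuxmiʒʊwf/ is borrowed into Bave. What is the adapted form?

təŋəkuxəmiʒʊwəfə

Substitution: /ʔ/ → /t/, giving /tŋkuxmiʒʊwf/.
Syllabifying with onset maximization leaves /t/, /ŋ/, /x/, /w/, /f/ stranded (only a nasal (/m/, /n/, or /ŋ/) is licensed in coda position; onsets are limited to one consonant).
Each unlicensed consonant becomes the onset of a new syllable: /t/ → /tə/, /ŋ/ → /ŋə/, /x/ → /xə/, /w/ → /wə/, /f/ → /fə/.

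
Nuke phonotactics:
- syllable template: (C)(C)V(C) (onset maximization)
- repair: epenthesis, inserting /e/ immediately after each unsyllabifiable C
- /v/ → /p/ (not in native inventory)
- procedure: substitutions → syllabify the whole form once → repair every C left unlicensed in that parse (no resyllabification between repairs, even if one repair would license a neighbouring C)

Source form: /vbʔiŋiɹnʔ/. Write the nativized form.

Substitution: /v/ → /p/, giving /pbʔiŋiɹnʔ/.
Under (C)(C)V(C), the unsyllabifiable consonants are /p/, /n/, /ʔ/ (at most one coda consonant is licensed; onsets may contain at most 2 consonants).
Each unlicensed consonant becomes the onset of a new syllable: /p/ → /pe/, /n/ → /ne/, /ʔ/ → /ʔe/.

pebʔiŋiɹneʔe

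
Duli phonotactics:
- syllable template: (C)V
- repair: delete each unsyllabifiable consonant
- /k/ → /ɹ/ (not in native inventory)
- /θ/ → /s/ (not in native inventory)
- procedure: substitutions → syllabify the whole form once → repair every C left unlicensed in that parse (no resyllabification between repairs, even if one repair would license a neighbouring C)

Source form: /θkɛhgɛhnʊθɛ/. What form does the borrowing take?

ɹɛgɛnʊsɛ

Substitution: /θ/ → /s/, /k/ → /ɹ/, giving /sɹɛhgɛhnʊsɛ/.
The consonants /s/, /h/, /h/ cannot be parsed into a legal (C)V syllable (no codas are permitted; onsets are limited to one consonant).
Each unlicensed consonant is deleted: /s/, /h/, /h/.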